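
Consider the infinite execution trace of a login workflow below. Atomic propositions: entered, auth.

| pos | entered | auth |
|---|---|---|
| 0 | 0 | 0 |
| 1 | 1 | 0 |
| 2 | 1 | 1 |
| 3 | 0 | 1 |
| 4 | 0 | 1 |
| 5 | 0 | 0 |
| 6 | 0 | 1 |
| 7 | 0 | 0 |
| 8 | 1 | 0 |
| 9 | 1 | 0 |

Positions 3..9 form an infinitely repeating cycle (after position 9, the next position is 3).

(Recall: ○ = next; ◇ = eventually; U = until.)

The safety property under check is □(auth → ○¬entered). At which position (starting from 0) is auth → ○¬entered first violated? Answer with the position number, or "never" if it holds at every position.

auth → ○¬entered holds at every position 0..9, and those are all the positions the trace ever visits, so the invariant □(auth → ○¬entered) is never violated.

never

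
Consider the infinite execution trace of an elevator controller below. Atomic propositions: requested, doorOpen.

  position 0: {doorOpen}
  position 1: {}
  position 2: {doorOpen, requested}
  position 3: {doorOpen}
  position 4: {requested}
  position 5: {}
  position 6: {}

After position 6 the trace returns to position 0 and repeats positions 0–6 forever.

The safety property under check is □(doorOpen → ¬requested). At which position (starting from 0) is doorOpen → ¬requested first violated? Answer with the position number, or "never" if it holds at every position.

Check doorOpen → ¬requested at each position in order: 0 ✓, 1 ✓.
At position 2 the labels are {doorOpen, requested}, so doorOpen → ¬requested is false there. This is the first violation.

2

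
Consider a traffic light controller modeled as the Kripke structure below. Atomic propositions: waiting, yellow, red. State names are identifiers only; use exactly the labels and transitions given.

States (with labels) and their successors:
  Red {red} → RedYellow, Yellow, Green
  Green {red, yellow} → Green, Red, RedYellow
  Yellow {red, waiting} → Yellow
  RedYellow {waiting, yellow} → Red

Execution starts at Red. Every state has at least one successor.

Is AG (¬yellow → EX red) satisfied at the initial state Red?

Satisfied

States satisfying ¬yellow → EX red: {Red, Green, Yellow, RedYellow}.
States satisfying AG (¬yellow → EX red): {Red, Green, Yellow, RedYellow}.
Every state reachable from Red satisfies ¬yellow → EX red.
Red ∈ Sat(AG (¬yellow → EX red)).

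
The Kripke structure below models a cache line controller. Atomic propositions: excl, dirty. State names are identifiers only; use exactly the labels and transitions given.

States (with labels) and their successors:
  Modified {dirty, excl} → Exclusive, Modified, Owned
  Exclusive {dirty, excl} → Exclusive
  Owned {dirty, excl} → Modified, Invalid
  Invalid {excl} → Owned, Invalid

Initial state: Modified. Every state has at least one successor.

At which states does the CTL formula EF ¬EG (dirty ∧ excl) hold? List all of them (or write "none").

{Modified, Owned, Invalid}

States satisfying ¬EG (dirty ∧ excl): {Invalid}.
States satisfying EF ¬EG (dirty ∧ excl): {Modified, Owned, Invalid}.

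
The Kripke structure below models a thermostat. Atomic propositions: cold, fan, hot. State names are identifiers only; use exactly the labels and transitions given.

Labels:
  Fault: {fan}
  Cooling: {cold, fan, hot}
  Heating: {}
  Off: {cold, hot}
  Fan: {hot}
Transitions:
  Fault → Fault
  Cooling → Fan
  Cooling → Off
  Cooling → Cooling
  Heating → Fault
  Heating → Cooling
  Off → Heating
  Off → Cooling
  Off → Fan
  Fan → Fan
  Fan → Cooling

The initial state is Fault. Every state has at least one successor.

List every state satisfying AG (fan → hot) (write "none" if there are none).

States satisfying fan → hot: {Cooling, Heating, Off, Fan}.
States satisfying AG (fan → hot): ∅.

none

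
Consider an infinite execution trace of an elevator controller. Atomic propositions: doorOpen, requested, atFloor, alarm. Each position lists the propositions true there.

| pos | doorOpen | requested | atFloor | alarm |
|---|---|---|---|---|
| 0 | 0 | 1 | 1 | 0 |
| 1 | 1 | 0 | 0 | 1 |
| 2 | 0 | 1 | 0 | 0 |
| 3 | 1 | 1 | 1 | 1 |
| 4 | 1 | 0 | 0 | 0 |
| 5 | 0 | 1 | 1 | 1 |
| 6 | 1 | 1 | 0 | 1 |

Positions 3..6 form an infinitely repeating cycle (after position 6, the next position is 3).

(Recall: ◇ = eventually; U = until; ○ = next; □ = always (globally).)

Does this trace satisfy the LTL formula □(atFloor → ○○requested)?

atFloor → ○○requested holds at every position 0..6, and those are all positions ever visited, so □(atFloor → ○○requested) holds.
Positions where atFloor holds: 0, 3, 5.
Check ○○requested at each: 0→ok, 3→ok, 5→ok.

Satisfied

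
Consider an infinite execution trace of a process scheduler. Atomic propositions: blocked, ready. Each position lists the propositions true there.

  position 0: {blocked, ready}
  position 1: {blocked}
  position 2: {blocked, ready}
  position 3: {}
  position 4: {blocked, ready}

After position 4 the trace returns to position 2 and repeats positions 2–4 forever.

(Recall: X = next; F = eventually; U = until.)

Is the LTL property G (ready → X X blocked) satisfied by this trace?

ready → X X blocked must hold at every position from 0 onward. It fails at position 4, so G (ready → X X blocked) is false.
Positions where ready holds: 0, 2, 4.
Check X X blocked at each: 0→ok, 2→ok, 4→fails.

Violated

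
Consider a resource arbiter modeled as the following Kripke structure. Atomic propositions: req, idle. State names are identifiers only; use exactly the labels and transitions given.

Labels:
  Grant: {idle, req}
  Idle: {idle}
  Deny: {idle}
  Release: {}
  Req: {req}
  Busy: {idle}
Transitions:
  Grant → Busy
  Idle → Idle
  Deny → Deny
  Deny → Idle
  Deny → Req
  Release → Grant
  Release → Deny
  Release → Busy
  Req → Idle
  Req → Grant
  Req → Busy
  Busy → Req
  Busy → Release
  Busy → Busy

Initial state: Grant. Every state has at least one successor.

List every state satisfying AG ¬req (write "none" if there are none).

States satisfying ¬req: {Idle, Deny, Release, Busy}.
States satisfying AG ¬req: {Idle}.

{Idle}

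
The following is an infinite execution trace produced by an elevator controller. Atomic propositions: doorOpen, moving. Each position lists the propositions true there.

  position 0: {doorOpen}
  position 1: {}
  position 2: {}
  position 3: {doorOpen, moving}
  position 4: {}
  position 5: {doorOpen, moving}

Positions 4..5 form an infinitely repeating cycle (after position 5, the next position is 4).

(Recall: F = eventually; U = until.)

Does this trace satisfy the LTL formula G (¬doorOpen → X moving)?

¬doorOpen → X moving must hold at every position from 0 onward. It fails at position 1, so G (¬doorOpen → X moving) is false.
Positions where ¬doorOpen holds: 1, 2, 4.
Check X moving at each: 1→fails, 2→ok, 4→ok.

Does not hold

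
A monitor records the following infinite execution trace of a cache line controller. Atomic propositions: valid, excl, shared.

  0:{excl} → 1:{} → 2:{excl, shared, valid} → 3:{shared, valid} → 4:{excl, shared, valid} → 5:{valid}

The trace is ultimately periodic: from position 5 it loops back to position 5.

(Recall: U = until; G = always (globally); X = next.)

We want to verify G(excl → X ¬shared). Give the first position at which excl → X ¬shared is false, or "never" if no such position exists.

Check excl → X ¬shared at each position in order: 0 ✓, 1 ✓.
At position 2 the labels are {excl, shared, valid} and the next position 3 has {shared, valid}, so excl → X ¬shared is false there. This is the first violation.

2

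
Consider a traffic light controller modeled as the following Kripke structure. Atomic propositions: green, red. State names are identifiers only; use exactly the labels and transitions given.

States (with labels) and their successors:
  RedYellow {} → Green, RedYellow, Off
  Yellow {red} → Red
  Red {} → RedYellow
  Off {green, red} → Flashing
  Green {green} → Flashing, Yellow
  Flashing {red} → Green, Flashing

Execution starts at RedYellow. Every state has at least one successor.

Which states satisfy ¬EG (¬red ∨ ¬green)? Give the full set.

{Off}

States satisfying ¬red ∨ ¬green: {RedYellow, Yellow, Red, Green, Flashing}.
States satisfying EG (¬red ∨ ¬green): {RedYellow, Yellow, Red, Green, Flashing}.
States satisfying ¬EG (¬red ∨ ¬green): {Off}.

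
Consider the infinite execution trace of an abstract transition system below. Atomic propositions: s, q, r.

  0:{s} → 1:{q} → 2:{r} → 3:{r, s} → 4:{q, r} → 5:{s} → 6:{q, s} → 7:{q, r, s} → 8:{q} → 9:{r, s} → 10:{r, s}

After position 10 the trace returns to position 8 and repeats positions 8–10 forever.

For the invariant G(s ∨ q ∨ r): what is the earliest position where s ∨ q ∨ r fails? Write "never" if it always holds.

never

s ∨ q ∨ r holds at every position 0..10, and those are all the positions the trace ever visits, so the invariant G(s ∨ q ∨ r) is never violated.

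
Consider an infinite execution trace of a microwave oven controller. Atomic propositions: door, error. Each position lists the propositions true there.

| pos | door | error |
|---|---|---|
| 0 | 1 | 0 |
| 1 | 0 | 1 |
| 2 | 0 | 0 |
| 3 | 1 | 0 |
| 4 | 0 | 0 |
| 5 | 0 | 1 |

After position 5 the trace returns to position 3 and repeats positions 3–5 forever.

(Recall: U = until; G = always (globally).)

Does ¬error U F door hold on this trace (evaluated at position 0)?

Walking from position 0: F door first holds at position 0, and ¬error holds at every earlier position along the way, so ¬error U F door holds.

Holds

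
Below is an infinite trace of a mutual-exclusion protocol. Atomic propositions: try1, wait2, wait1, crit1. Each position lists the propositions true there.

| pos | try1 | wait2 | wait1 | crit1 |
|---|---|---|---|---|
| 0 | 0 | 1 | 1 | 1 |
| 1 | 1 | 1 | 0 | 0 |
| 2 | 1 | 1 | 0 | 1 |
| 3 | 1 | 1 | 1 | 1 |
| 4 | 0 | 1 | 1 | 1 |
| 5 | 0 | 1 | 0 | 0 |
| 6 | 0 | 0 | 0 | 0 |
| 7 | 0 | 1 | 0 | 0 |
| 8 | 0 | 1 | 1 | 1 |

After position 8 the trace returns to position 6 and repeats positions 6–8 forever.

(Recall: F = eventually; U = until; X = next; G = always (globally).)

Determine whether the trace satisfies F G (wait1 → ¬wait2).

G (wait1 → ¬wait2) is false at every position 0..8, so it never becomes true and F G (wait1 → ¬wait2) fails.

Does not hold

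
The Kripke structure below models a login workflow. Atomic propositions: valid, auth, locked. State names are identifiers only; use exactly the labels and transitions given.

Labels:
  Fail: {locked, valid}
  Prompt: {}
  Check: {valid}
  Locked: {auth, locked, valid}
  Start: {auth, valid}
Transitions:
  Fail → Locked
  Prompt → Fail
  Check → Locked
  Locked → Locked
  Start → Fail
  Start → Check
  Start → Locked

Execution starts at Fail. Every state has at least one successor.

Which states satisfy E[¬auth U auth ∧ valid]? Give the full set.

States satisfying ¬auth: {Fail, Prompt, Check}.
States satisfying auth ∧ valid: {Locked, Start}.
States satisfying E[¬auth U auth ∧ valid]: {Fail, Prompt, Check, Locked, Start}.

{Fail, Prompt, Check, Locked, Start}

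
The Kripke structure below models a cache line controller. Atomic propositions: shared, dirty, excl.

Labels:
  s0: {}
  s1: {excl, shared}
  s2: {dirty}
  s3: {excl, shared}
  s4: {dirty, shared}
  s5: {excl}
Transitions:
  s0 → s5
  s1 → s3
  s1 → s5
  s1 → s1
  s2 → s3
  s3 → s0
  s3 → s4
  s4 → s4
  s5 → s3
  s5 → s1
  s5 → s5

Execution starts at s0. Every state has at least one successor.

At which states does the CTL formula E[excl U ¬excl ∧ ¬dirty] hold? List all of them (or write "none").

States satisfying excl: {s1, s3, s5}.
States satisfying ¬excl ∧ ¬dirty: {s0}.
States satisfying E[excl U ¬excl ∧ ¬dirty]: {s0, s1, s3, s5}.

{s0, s1, s3, s5}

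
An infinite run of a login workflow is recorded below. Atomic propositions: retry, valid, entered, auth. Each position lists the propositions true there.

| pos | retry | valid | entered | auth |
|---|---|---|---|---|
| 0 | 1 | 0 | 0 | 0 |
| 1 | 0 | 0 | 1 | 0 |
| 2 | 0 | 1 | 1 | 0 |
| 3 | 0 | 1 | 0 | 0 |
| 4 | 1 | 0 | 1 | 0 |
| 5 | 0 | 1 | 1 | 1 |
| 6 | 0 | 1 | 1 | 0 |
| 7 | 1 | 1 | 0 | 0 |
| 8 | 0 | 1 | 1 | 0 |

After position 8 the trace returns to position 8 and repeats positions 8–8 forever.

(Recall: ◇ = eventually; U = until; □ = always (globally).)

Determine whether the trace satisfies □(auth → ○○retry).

auth → ○○retry holds at every position 0..8, and those are all positions ever visited, so □(auth → ○○retry) holds.
Positions where auth holds: 5.
Check ○○retry at each: 5→ok.

Holds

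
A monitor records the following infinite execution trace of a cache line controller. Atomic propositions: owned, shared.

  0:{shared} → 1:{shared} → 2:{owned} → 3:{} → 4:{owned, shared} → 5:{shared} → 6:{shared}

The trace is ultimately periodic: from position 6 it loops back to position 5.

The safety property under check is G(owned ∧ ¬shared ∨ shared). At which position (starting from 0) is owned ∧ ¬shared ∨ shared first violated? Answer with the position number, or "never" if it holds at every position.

Check owned ∧ ¬shared ∨ shared at each position in order: 0 ✓, 1 ✓, 2 ✓.
At position 3 the labels are {}, so owned ∧ ¬shared ∨ shared is false there. This is the first violation.

3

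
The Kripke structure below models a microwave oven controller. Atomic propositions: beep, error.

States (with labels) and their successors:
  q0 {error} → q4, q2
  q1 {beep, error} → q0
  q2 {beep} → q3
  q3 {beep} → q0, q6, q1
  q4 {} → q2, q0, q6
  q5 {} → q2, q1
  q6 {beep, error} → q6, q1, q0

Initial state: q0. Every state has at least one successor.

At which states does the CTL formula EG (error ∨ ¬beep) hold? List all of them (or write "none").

{q0, q1, q4, q5, q6}

States satisfying error ∨ ¬beep: {q0, q1, q4, q5, q6}.
States satisfying EG (error ∨ ¬beep): {q0, q1, q4, q5, q6}.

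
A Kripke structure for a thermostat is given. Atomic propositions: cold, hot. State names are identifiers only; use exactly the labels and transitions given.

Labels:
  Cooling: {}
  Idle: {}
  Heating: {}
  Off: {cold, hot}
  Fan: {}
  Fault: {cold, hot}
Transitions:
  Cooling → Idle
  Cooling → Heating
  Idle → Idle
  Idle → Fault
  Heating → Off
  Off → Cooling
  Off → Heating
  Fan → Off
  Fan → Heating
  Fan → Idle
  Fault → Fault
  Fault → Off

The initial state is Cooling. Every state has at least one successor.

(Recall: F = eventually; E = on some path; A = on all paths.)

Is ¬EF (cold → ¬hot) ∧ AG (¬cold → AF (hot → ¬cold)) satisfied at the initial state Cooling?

States satisfying cold → ¬hot: {Cooling, Idle, Heating, Fan}.
States satisfying EF (cold → ¬hot): {Cooling, Idle, Heating, Off, Fan, Fault}.
States satisfying ¬EF (cold → ¬hot): ∅.
States satisfying ¬cold → AF (hot → ¬cold): {Cooling, Idle, Heating, Off, Fan, Fault}.
States satisfying AG (¬cold → AF (hot → ¬cold)): {Cooling, Idle, Heating, Off, Fan, Fault}.
States satisfying ¬EF (cold → ¬hot) ∧ AG (¬cold → AF (hot → ¬cold)): ∅.
Cooling ∉ Sat(¬EF (cold → ¬hot) ∧ AG (¬cold → AF (hot → ¬cold))).

Does not hold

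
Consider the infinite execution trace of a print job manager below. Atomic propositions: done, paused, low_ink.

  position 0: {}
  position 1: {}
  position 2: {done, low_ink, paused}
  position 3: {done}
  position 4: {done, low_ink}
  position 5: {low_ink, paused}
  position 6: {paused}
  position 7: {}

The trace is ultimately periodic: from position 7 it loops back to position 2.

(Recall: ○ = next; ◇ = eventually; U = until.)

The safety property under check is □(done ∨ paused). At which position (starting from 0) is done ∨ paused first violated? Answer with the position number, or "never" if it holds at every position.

At position 0 the labels are {}, so done ∨ paused is false there. This is the first violation.

0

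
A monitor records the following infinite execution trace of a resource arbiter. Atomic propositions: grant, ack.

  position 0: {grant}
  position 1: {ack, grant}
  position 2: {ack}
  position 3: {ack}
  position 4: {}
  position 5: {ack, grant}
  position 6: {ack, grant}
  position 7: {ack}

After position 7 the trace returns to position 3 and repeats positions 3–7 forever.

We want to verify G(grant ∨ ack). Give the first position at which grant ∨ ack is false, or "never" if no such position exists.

4

Check grant ∨ ack at each position in order: 0 ✓, 1 ✓, 2 ✓, 3 ✓.
At position 4 the labels are {}, so grant ∨ ack is false there. This is the first violation.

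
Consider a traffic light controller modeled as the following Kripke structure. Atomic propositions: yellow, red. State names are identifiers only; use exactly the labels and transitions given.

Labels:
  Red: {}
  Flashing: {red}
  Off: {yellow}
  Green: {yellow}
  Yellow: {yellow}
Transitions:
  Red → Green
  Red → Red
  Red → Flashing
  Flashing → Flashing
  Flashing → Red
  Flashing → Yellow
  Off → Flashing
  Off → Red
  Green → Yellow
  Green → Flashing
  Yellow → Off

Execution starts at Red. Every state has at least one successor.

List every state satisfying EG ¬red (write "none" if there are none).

States satisfying ¬red: {Red, Off, Green, Yellow}.
States satisfying EG ¬red: {Red, Off, Green, Yellow}.

{Red, Off, Green, Yellow}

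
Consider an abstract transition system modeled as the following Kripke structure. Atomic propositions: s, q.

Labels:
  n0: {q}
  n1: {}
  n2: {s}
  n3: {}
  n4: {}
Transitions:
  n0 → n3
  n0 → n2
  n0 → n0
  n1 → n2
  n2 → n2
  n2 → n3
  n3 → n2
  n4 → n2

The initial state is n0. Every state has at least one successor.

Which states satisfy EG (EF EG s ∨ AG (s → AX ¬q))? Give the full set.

{n0, n1, n2, n3, n4}

States satisfying EF EG s ∨ AG (s → AX ¬q): {n0, n1, n2, n3, n4}.
States satisfying EG (EF EG s ∨ AG (s → AX ¬q)): {n0, n1, n2, n3, n4}.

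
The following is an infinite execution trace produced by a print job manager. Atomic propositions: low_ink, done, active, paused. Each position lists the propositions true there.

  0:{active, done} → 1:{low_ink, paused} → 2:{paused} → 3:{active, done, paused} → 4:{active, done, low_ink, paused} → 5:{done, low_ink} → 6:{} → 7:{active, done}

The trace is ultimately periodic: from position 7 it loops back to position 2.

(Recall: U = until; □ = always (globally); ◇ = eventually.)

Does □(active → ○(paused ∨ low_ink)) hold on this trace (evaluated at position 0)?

Satisfied

active → ○(paused ∨ low_ink) holds at every position 0..7, and those are all positions ever visited, so □(active → ○(paused ∨ low_ink)) holds.
Positions where active holds: 0, 3, 4, 7.
Check ○(paused ∨ low_ink) at each: 0→ok, 3→ok, 4→ok, 7→ok.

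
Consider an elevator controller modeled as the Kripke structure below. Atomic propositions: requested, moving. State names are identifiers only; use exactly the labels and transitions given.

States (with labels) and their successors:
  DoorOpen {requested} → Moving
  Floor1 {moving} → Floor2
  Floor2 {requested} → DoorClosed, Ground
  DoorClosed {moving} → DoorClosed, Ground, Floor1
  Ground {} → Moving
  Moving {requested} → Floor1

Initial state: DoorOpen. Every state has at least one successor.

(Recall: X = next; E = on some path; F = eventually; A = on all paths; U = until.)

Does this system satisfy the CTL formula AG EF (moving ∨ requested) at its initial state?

States satisfying EF (moving ∨ requested): {DoorOpen, Floor1, Floor2, DoorClosed, Ground, Moving}.
States satisfying AG EF (moving ∨ requested): {DoorOpen, Floor1, Floor2, DoorClosed, Ground, Moving}.
Every state reachable from DoorOpen satisfies EF (moving ∨ requested).
DoorOpen ∈ Sat(AG EF (moving ∨ requested)).

Holds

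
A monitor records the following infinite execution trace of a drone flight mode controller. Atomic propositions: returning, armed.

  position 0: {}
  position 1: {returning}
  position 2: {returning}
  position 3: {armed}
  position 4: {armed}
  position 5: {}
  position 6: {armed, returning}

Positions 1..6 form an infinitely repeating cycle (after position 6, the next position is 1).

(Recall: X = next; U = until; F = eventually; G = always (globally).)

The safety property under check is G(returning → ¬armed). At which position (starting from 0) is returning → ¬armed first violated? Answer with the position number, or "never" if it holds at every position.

6

Check returning → ¬armed at each position in order: 0 ✓, 1 ✓, 2 ✓, 3 ✓, 4 ✓, 5 ✓.
At position 6 the labels are {armed, returning}, so returning → ¬armed is false there. This is the first violation.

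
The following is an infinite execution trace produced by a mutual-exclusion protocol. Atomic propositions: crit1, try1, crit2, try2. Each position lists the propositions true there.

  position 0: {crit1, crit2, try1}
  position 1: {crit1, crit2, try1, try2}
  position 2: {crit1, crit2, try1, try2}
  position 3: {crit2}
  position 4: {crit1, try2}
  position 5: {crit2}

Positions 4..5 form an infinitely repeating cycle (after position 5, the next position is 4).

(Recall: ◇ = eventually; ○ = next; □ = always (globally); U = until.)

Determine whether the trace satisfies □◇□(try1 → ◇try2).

Yes

◇□(try1 → ◇try2) holds at every position 0..5, and those are all positions ever visited, so □◇□(try1 → ◇try2) holds.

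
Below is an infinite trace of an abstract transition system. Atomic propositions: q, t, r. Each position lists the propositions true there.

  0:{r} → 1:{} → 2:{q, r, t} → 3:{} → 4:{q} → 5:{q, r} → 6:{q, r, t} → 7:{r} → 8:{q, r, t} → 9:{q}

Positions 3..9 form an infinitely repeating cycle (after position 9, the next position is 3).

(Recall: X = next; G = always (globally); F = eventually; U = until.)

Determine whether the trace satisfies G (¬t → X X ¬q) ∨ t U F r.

Holds

¬t → X X ¬q must hold at every position from 0 onward. It fails at position 0, so G (¬t → X X ¬q) is false.
Positions where ¬t holds: 0, 1, 3, 4, 5, 7, 9.
Check X X ¬q at each: 0→fails, 1→ok, 3→fails, 4→fails, 5→ok, 7→fails, 9→fails.
Walking from position 0: F r first holds at position 0, and t holds at every earlier position along the way, so t U F r holds.
At position 0: G (¬t → X X ¬q) is false; t U F r is true; so G (¬t → X X ¬q) ∨ t U F r is true.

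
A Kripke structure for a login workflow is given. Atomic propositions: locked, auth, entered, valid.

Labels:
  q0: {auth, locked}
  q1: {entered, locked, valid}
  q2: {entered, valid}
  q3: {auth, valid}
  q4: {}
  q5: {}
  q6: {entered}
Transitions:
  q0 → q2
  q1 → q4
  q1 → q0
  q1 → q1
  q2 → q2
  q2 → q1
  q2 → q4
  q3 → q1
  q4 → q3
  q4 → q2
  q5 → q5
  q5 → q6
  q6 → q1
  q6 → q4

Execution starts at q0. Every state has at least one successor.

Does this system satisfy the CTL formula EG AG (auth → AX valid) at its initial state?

States satisfying AG (auth → AX valid): {q0, q1, q2, q3, q4, q5, q6}.
States satisfying EG AG (auth → AX valid): {q0, q1, q2, q3, q4, q5, q6}.
q0 ∈ Sat(EG AG (auth → AX valid)).

Satisfied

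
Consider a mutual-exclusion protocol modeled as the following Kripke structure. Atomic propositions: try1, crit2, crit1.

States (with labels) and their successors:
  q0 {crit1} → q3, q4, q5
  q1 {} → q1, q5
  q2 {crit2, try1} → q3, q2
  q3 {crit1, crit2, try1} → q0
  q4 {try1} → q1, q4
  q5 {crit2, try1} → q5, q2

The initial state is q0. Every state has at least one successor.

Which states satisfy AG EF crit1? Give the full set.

{q0, q1, q2, q3, q4, q5}

States satisfying EF crit1: {q0, q1, q2, q3, q4, q5}.
States satisfying AG EF crit1: {q0, q1, q2, q3, q4, q5}.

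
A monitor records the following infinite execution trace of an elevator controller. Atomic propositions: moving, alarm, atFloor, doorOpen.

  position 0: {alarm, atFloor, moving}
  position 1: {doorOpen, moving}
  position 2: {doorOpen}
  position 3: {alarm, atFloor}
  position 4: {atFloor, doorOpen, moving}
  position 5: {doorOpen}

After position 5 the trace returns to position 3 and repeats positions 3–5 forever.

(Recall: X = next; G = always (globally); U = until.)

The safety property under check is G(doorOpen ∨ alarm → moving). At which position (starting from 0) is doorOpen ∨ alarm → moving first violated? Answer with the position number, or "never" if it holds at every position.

2

Check doorOpen ∨ alarm → moving at each position in order: 0 ✓, 1 ✓.
At position 2 the labels are {doorOpen}, so doorOpen ∨ alarm → moving is false there. This is the first violation.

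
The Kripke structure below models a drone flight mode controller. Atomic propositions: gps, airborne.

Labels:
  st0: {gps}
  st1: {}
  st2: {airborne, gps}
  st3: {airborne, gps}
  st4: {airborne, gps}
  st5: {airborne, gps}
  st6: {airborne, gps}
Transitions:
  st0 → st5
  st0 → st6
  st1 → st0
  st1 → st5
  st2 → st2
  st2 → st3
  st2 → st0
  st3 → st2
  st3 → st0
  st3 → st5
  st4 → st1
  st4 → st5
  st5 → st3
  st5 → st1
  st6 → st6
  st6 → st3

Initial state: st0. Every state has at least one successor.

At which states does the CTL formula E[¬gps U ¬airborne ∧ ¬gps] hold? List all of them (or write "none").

{st1}

States satisfying ¬gps: {st1}.
States satisfying ¬airborne ∧ ¬gps: {st1}.
States satisfying E[¬gps U ¬airborne ∧ ¬gps]: {st1}.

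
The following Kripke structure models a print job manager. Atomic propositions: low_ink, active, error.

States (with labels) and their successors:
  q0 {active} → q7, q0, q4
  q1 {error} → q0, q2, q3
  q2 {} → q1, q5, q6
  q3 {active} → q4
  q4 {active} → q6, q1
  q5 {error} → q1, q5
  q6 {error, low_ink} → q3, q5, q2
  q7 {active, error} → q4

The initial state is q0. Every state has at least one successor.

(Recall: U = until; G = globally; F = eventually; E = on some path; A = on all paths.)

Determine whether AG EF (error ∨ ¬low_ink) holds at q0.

Yes

States satisfying EF (error ∨ ¬low_ink): {q0, q1, q2, q3, q4, q5, q6, q7}.
States satisfying AG EF (error ∨ ¬low_ink): {q0, q1, q2, q3, q4, q5, q6, q7}.
Every state reachable from q0 satisfies EF (error ∨ ¬low_ink).
q0 ∈ Sat(AG EF (error ∨ ¬low_ink)).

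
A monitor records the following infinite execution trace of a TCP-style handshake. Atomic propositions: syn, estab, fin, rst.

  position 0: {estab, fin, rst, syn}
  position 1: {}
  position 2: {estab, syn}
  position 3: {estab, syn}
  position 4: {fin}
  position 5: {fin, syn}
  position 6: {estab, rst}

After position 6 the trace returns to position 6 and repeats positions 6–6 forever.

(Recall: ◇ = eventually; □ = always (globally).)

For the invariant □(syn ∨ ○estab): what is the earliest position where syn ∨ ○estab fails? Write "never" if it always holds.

4

Check syn ∨ ○estab at each position in order: 0 ✓, 1 ✓, 2 ✓, 3 ✓.
At position 4 the labels are {fin} and the next position 5 has {fin, syn}, so syn ∨ ○estab is false there. This is the first violation.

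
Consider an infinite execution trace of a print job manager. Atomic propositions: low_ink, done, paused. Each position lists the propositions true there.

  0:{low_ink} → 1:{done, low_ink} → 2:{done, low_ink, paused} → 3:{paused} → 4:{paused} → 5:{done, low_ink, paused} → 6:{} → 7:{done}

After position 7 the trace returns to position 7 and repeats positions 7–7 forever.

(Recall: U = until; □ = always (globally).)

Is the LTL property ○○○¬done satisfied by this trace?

The position after 0 is 1; ○○¬done is true there.

Yes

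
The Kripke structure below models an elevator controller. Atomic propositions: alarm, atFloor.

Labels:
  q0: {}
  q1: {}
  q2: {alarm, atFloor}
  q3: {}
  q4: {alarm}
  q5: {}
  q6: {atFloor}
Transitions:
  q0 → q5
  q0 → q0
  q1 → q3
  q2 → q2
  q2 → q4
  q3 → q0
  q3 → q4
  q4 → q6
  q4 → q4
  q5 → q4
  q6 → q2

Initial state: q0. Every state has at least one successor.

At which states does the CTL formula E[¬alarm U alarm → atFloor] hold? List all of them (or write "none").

States satisfying ¬alarm: {q0, q1, q3, q5, q6}.
States satisfying alarm → atFloor: {q0, q1, q2, q3, q5, q6}.
States satisfying E[¬alarm U alarm → atFloor]: {q0, q1, q2, q3, q5, q6}.

{q0, q1, q2, q3, q5, q6}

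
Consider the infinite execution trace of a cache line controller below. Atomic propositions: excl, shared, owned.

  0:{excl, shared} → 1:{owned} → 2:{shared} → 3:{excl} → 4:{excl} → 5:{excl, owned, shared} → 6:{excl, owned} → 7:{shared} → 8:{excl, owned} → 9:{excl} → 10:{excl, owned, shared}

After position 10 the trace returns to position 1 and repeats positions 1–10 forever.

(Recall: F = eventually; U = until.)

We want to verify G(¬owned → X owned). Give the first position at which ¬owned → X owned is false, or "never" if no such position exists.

Check ¬owned → X owned at each position in order: 0 ✓, 1 ✓.
At position 2 the labels are {shared} and the next position 3 has {excl}, so ¬owned → X owned is false there. This is the first violation.

2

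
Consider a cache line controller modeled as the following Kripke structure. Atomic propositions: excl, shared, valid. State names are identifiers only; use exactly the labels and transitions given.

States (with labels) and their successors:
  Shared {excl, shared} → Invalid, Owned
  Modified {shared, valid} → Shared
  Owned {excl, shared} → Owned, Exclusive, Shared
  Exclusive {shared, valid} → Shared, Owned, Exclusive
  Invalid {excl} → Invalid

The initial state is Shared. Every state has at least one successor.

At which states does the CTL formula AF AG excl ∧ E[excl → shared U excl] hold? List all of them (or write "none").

{Invalid}

States satisfying AG excl: {Invalid}.
States satisfying AF AG excl: {Invalid}.
States satisfying excl → shared: {Shared, Modified, Owned, Exclusive}.
States satisfying excl: {Shared, Owned, Invalid}.
States satisfying E[excl → shared U excl]: {Shared, Modified, Owned, Exclusive, Invalid}.
States satisfying AF AG excl ∧ E[excl → shared U excl]: {Invalid}.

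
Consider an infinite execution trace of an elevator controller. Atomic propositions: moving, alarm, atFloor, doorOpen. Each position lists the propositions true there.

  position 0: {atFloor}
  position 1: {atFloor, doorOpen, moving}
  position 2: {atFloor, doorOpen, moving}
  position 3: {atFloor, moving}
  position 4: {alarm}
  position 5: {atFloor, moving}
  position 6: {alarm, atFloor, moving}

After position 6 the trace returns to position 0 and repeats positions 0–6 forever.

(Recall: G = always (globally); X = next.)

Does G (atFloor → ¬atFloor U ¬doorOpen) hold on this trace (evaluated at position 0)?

No

atFloor → ¬atFloor U ¬doorOpen must hold at every position from 0 onward. It fails at position 1, so G (atFloor → ¬atFloor U ¬doorOpen) is false.
Positions where atFloor holds: 0, 1, 2, 3, 5, 6.
Check ¬atFloor U ¬doorOpen at each: 0→ok, 1→fails, 2→fails, 3→ok, 5→ok, 6→ok.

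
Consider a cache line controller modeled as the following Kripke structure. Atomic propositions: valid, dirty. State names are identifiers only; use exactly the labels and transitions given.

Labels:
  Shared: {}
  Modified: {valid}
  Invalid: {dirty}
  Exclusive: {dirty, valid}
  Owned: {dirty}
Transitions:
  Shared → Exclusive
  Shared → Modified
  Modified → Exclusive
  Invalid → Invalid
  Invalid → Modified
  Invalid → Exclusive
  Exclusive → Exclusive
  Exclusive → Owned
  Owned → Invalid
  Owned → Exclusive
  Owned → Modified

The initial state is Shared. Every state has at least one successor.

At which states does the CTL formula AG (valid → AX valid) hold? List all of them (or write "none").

none

States satisfying valid → AX valid: {Shared, Modified, Invalid, Owned}.
States satisfying AG (valid → AX valid): ∅.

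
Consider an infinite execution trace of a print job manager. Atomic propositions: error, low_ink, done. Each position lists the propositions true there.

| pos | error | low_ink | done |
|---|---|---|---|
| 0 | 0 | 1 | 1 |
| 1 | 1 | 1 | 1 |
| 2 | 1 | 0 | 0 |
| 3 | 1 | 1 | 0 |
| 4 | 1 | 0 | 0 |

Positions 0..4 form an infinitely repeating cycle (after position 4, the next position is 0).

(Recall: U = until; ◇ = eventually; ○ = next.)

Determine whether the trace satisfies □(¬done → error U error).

Satisfied

¬done → error U error holds at every position 0..4, and those are all positions ever visited, so □(¬done → error U error) holds.
Positions where ¬done holds: 2, 3, 4.
Check error U error at each: 2→ok, 3→ok, 4→ok.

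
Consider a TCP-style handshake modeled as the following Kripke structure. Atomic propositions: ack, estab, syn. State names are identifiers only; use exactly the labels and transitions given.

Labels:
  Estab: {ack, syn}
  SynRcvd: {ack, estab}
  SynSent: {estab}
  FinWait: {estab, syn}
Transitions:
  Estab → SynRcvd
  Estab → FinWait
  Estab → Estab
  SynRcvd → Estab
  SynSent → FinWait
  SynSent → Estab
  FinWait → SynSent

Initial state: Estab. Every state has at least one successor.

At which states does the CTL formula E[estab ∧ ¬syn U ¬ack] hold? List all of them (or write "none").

{SynSent, FinWait}

States satisfying estab ∧ ¬syn: {SynRcvd, SynSent}.
States satisfying ¬ack: {SynSent, FinWait}.
States satisfying E[estab ∧ ¬syn U ¬ack]: {SynSent, FinWait}.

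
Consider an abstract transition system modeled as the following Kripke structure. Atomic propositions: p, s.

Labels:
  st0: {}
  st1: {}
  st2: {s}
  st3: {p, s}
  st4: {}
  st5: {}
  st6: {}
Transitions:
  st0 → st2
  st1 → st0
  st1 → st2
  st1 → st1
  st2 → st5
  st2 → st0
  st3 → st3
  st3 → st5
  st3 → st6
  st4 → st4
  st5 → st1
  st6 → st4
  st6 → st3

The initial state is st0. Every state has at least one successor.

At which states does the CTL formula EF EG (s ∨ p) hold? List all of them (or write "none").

States satisfying EG (s ∨ p): {st3}.
States satisfying EF EG (s ∨ p): {st3, st6}.

{st3, st6}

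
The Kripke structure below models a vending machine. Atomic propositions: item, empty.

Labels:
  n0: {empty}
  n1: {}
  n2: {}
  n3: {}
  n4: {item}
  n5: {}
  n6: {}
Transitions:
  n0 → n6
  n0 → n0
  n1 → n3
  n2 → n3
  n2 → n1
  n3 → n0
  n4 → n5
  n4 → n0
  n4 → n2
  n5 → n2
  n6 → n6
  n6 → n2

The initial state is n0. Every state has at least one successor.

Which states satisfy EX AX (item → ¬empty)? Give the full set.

States satisfying AX (item → ¬empty): {n0, n1, n2, n3, n4, n5, n6}.
States satisfying EX AX (item → ¬empty): {n0, n1, n2, n3, n4, n5, n6}.

{n0, n1, n2, n3, n4, n5, n6}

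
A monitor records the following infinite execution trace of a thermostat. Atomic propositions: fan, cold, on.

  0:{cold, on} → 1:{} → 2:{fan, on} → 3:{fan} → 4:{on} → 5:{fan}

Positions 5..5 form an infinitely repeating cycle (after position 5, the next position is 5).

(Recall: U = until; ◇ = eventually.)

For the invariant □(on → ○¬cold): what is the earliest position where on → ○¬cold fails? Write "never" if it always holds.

never

on → ○¬cold holds at every position 0..5, and those are all the positions the trace ever visits, so the invariant □(on → ○¬cold) is never violated.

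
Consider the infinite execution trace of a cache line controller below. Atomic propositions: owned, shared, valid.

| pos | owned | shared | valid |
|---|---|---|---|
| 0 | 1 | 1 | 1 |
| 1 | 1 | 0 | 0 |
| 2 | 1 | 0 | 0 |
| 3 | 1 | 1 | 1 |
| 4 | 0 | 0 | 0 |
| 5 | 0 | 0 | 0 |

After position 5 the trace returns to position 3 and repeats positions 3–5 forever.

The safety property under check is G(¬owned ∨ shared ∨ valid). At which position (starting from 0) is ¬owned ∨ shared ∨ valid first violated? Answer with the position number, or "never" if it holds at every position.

Check ¬owned ∨ shared ∨ valid at each position in order: 0 ✓.
At position 1 the labels are {owned}, so ¬owned ∨ shared ∨ valid is false there. This is the first violation.

1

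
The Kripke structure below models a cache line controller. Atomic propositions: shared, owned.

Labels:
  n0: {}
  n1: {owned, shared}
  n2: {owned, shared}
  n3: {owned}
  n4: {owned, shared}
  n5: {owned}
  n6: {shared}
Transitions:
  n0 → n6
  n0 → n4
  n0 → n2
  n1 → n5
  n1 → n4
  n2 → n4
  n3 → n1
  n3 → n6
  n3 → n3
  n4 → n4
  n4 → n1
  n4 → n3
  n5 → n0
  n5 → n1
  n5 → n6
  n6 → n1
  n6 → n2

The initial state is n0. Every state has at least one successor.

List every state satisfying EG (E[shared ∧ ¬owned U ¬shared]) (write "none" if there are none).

States satisfying E[shared ∧ ¬owned U ¬shared]: {n0, n3, n5}.
States satisfying EG (E[shared ∧ ¬owned U ¬shared]): {n3}.

{n3}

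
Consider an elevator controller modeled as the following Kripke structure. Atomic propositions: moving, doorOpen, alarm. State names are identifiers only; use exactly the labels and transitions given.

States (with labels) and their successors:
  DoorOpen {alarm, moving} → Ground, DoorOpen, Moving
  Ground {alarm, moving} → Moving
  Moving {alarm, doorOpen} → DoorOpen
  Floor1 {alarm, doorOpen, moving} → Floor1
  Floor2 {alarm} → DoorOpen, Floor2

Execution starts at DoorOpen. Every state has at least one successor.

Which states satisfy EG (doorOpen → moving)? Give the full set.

States satisfying doorOpen → moving: {DoorOpen, Ground, Floor1, Floor2}.
States satisfying EG (doorOpen → moving): {DoorOpen, Floor1, Floor2}.

{DoorOpen, Floor1, Floor2}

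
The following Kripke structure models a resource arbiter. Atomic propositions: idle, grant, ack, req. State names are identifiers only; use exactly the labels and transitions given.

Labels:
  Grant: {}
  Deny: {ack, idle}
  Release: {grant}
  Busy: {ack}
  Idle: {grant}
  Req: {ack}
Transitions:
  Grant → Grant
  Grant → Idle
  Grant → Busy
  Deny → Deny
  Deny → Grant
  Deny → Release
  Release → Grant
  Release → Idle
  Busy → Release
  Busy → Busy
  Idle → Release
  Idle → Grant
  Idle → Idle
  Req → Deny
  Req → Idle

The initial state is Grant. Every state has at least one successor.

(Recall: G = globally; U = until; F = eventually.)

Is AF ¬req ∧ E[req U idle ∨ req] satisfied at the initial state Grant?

Does not hold

States satisfying ¬req: {Grant, Deny, Release, Busy, Idle, Req}.
States satisfying AF ¬req: {Grant, Deny, Release, Busy, Idle, Req}.
States satisfying req: ∅.
States satisfying idle ∨ req: {Deny}.
States satisfying E[req U idle ∨ req]: {Deny}.
States satisfying AF ¬req ∧ E[req U idle ∨ req]: {Deny}.
Grant ∉ Sat(AF ¬req ∧ E[req U idle ∨ req]).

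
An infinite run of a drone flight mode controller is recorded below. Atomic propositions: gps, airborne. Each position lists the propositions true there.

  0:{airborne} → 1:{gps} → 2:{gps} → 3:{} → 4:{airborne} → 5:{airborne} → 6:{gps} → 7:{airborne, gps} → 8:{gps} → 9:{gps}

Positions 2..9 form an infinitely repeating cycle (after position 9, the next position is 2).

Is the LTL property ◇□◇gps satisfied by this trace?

Holds

□◇gps holds at position 0, which is reachable from 0, so ◇□◇gps holds.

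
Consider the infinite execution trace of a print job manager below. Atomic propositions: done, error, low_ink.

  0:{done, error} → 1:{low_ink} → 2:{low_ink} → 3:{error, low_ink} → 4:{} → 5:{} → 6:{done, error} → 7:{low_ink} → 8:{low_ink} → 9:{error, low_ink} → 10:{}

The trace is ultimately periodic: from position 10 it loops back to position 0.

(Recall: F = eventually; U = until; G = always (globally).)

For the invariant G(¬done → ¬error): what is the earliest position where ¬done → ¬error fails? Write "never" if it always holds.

Check ¬done → ¬error at each position in order: 0 ✓, 1 ✓, 2 ✓.
At position 3 the labels are {error, low_ink}, so ¬done → ¬error is false there. This is the first violation.

3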